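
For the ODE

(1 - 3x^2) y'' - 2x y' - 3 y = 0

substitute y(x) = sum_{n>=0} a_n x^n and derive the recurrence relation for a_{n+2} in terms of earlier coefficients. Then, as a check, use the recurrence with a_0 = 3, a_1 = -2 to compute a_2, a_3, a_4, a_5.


Substitute y = sum_n a_n x^n.
(1 - 3 x^2) y'' contributes (n+2)(n+1) a_{n+2} - 3 n(n-1) a_n at x^n.
-2 x y'(x) contributes -2 n a_n at x^n.
-3 y(x) contributes -3 a_n at x^n.
Matching x^n: (n+2)(n+1) a_{n+2} + (-3 n(n-1) - 2 n - 3) a_n = 0.
Thus a_{n+2} = (3 n(n-1) + 2 n + 3) / ((n+1)(n+2)) * a_n.

Check with a_0 = 3, a_1 = -2 (apply the recurrence for n = 0, 1, 2, 3): a_0 = 3, a_1 = -2, a_2 = 9/2, a_3 = -5/3, a_4 = 39/8, a_5 = -9/4.

a_(n+2) = (3 n(n-1) + 2 n + 3) / ((n+1)(n+2)) * a_n; check: a_0 = 3, a_1 = -2, a_2 = 9/2, a_3 = -5/3, a_4 = 39/8, a_5 = -9/4


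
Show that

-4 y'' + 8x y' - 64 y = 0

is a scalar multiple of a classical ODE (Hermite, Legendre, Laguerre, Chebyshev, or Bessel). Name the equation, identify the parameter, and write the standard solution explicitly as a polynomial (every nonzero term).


All three coefficients share the factor -4; dividing through by -4 gives  y'' - 2x y' + 16 y = 0.
This matches the Hermite equation y'' - 2x y' + 2n y = 0 with 2n = 16, so n = 8; the polynomial solution is H_8(x).
With y = sum_k a_k x^k, matching x^k gives (k+2)(k+1) a_{k+2} = 2(k - n) a_k = 2(k - 8) a_k. The right side vanishes at k = 8, so the series with the parity of 8 terminates at degree 8.
Standard normalization: leading coefficient of H_n is 2^n, so a_8 = 2^8 = 256. Work downward with a_k = (k+1)(k+2) a_{k+2} / (2(k - n)):
  a_6 = (7)(8)(256) / (2(6 - 8)) = 14336/(-4) = -3584
  a_4 = (5)(6)(-3584) / (2(4 - 8)) = -107520/(-8) = 13440
  a_2 = (3)(4)(13440) / (2(2 - 8)) = 161280/(-12) = -13440
  a_0 = (1)(2)(-13440) / (2(0 - 8)) = -26880/(-16) = 1680
Hence H_8(x) = 256 x^8 - 3584 x^6 + 13440 x^4 - 13440 x^2 + 1680.

H_8(x); series = 256 x^8 - 3584 x^6 + 13440 x^4 - 13440 x^2 + 1680


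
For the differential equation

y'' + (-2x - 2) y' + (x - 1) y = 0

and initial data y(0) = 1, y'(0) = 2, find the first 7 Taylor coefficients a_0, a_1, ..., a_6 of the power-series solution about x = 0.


Ansatz: y(x) = sum_{n>=0} a_n x^n, so y'(x) = sum_{n>=1} n a_n x^(n-1) and y''(x) = sum_{n>=2} n(n-1) a_n x^(n-2).
Substitute into P(x) y'' + Q(x) y' + R(x) y = 0 with P(x) = 1, Q(x) = -2x - 2, R(x) = x - 1, and match powers of x.
Initial conditions: a_0 = 1, a_1 = 2.
Setting the coefficient of each power of x to zero and solving order by order (substituting the coefficients already found):
  x^0: 2 a_2 - 2 a_1 - a_0 = 0  ->  2 a_2 = 2 a_1 + a_0 = 5  ->  a_2 = 5/2
  x^1: 6 a_3 - 4 a_2 - 3 a_1 + a_0 = 0  ->  6 a_3 = 4 a_2 + 3 a_1 - a_0 = 15  ->  a_3 = 5/2
  x^2: 12 a_4 - 6 a_3 - 5 a_2 + a_1 = 0  ->  12 a_4 = 6 a_3 + 5 a_2 - a_1 = 51/2  ->  a_4 = 17/8
  x^3: 20 a_5 - 8 a_4 - 7 a_3 + a_2 = 0  ->  20 a_5 = 8 a_4 + 7 a_3 - a_2 = 32  ->  a_5 = 8/5
  x^4: 30 a_6 - 10 a_5 - 9 a_4 + a_3 = 0  ->  30 a_6 = 10 a_5 + 9 a_4 - a_3 = 261/8  ->  a_6 = 87/80
Truncated series: y(x) = 1 + 2 x + (5/2) x^2 + (5/2) x^3 + (17/8) x^4 + (8/5) x^5 + (87/80) x^6 + O(x^7).

a_0 = 1; a_1 = 2; a_2 = 5/2; a_3 = 5/2; a_4 = 17/8; a_5 = 8/5; a_6 = 87/80


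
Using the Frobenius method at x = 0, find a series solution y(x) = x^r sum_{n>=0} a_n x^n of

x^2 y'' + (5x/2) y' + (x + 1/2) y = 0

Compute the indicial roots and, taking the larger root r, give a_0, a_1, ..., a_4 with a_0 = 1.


Write in Frobenius form y'' + (p(x)/x) y' + (q(x)/x^2) y = 0:
  p(x) = 5/2,  q(x) = x + 1/2.
Indicial equation: r(r-1) + (5/2) r + (1/2) = 0 -> roots r_1 = -1/2, r_2 = -1.
Take r = r_1 = -1/2. Let y(x) = x^r sum_{n>=0} a_n x^n with a_0 = 1.
Substitute y = x^r sum a_n x^n and match x^{r+n}. The recurrence is
  D(n) a_n + 1 a_{n-1} = 0,  where D(n) = (r+n)(r+n-1) + (5/2)(r+n) + (1/2).
  a_n = -1 / D(n) * a_{n-1}.
Since the indicial polynomial factors as (r - r_1)(r - r_2), D(n) = (r_1 + n - r_1)(r_1 + n - r_2) = n(n + 1/2).
Evaluating step by step (a_0 = 1):
  n = 1: D(1) = 1(1 + 1/2) = 3/2; numerator = -1(1) = -1; a_1 = (-1)/(3/2) = -2/3
  n = 2: D(2) = 2(2 + 1/2) = 5; numerator = -1(-2/3) = 2/3; a_2 = (2/3)/(5) = 2/15
  n = 3: D(3) = 3(3 + 1/2) = 21/2; numerator = -1(2/15) = -2/15; a_3 = (-2/15)/(21/2) = -4/315
  n = 4: D(4) = 4(4 + 1/2) = 18; numerator = -1(-4/315) = 4/315; a_4 = (4/315)/(18) = 2/2835

r = -1/2; a_0 = 1; a_1 = -2/3; a_2 = 2/15; a_3 = -4/315; a_4 = 2/2835


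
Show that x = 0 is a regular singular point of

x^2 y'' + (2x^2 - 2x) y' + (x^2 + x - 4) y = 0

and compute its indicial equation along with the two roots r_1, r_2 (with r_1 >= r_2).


Divide by x^2 to reach normal form y'' + P_1(x) y' + P_2(x) y = 0 with P_1(x) = 2 - 2/x and P_2(x) = 1 + 1/x - 4/x^2.
x = 0 is a singular point because the y'-coefficient 2 - 2/x has a pole at x = 0 and the y-coefficient 1 + 1/x - 4/x^2 has a pole at x = 0.
It is a regular singular point because x P_1(x) = p(x) = 2x - 2 and x^2 P_2(x) = q(x) = x^2 + x - 4 are polynomials, hence analytic at x = 0.
p(0) = -2,  q(0) = -4.
Indicial equation: r(r-1) + p(0) r + q(0) = 0, i.e. r^2 + (p(0) - 1) r + q(0) = 0, i.e. r^2 - 3 r - 4 = 0.
Discriminant: (-3)^2 - 4(-4) = 25, so r = (3 ± 5)/2.
Solving: r_1 = 4, r_2 = -1.

indicial: r^2 - 3 r - 4 = 0; roots r_1 = 4, r_2 = -1


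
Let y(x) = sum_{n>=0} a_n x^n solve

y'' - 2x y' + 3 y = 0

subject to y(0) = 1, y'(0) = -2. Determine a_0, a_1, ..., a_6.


Ansatz: y(x) = sum_{n>=0} a_n x^n, so y'(x) = sum_{n>=1} n a_n x^(n-1) and y''(x) = sum_{n>=2} n(n-1) a_n x^(n-2).
Substitute into P(x) y'' + Q(x) y' + R(x) y = 0 with P(x) = 1, Q(x) = -2x, R(x) = 3, and match powers of x.
Initial conditions: a_0 = 1, a_1 = -2.
Setting the coefficient of each power of x to zero and solving order by order (substituting the coefficients already found):
  x^0: 2 a_2 + 3 a_0 = 0  ->  2 a_2 = -3 a_0 = -3  ->  a_2 = -3/2
  x^1: 6 a_3 + a_1 = 0  ->  6 a_3 = -a_1 = 2  ->  a_3 = 1/3
  x^2: 12 a_4 - a_2 = 0  ->  12 a_4 = a_2 = -3/2  ->  a_4 = -1/8
  x^3: 20 a_5 - 3 a_3 = 0  ->  20 a_5 = 3 a_3 = 1  ->  a_5 = 1/20
  x^4: 30 a_6 - 5 a_4 = 0  ->  30 a_6 = 5 a_4 = -5/8  ->  a_6 = -1/48
Truncated series: y(x) = 1 - 2 x - (3/2) x^2 + (1/3) x^3 - (1/8) x^4 + (1/20) x^5 - (1/48) x^6 + O(x^7).

a_0 = 1; a_1 = -2; a_2 = -3/2; a_3 = 1/3; a_4 = -1/8; a_5 = 1/20; a_6 = -1/48


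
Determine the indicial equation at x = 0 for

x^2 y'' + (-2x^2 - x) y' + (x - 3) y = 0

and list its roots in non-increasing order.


Divide by x^2 to reach normal form y'' + P_1(x) y' + P_2(x) y = 0 with P_1(x) = -2 - 1/x and P_2(x) = 1/x - 3/x^2.
x = 0 is a singular point because the y'-coefficient -2 - 1/x has a pole at x = 0 and the y-coefficient 1/x - 3/x^2 has a pole at x = 0.
It is a regular singular point because x P_1(x) = p(x) = -2x - 1 and x^2 P_2(x) = q(x) = x - 3 are polynomials, hence analytic at x = 0.
p(0) = -1,  q(0) = -3.
Indicial equation: r(r-1) + p(0) r + q(0) = 0, i.e. r^2 + (p(0) - 1) r + q(0) = 0, i.e. r^2 - 2 r - 3 = 0.
Discriminant: (-2)^2 - 4(-3) = 16, so r = (2 ± 4)/2.
Solving: r_1 = 3, r_2 = -1.

indicial: r^2 - 2 r - 3 = 0; roots r_1 = 3, r_2 = -1


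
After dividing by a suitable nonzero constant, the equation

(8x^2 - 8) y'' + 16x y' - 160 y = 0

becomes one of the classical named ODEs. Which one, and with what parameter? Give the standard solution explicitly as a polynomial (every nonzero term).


All three coefficients share the factor -8; dividing through by -8 gives  (1 - x^2) y'' - 2x y' + 20 y = 0.
This matches the Legendre equation (1 - x^2) y'' - 2x y' + n(n+1) y = 0 (note the -2x y' term) with n(n+1) = 20, so n = 4; the polynomial solution is P_4(x).
With y = sum_k a_k x^k, matching x^k gives (k+2)(k+1) a_{k+2} = [k(k+1) - n(n+1)] a_k = (k - 4)(k + 5) a_k. The right side vanishes at k = 4, so the series with the parity of 4 terminates at degree 4.
Standard normalization (P_n(1) = 1): leading coefficient (2n)!/(2^n (n!)^2) = 40320/(16*576) = 35/8, so a_4 = 35/8. Work downward with a_k = (k+1)(k+2) a_{k+2} / ((k - 4)(k + 5)):
  a_2 = (3)(4)(35/8) / ((2 - 4)(2 + 5)) = (105/2)/(-14) = -15/4
  a_0 = (1)(2)(-15/4) / ((0 - 4)(0 + 5)) = (-15/2)/(-20) = 3/8
Hence P_4(x) = 35 x^4/8 - 15 x^2/4 + 3/8.

P_4(x); series = 35 x^4/8 - 15 x^2/4 + 3/8


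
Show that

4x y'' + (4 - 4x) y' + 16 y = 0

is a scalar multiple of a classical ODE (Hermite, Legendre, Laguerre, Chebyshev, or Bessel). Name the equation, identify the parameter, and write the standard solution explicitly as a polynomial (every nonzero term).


All three coefficients share the factor 4; dividing through by 4 gives  x y'' + (1 - x) y' + 4 y = 0.
This matches the Laguerre equation x y'' + (1 - x) y' + n y = 0 with n = 4; the polynomial solution is L_4(x).
With y = sum_k a_k x^k, matching x^k gives (k+1)k a_{k+1} + (k+1) a_{k+1} - k a_k + n a_k = 0, i.e. (k+1)^2 a_{k+1} = (k - n) a_k = (k - 4) a_k. The right side vanishes at k = 4, so the series terminates at degree 4.
Standard normalization L_n(0) = 1 gives a_0 = 1. Work upward with a_{k+1} = (k - 4) a_k / (k+1)^2:
  a_1 = (0 - 4)(1) / 1^2 = -4/1 = -4
  a_2 = (1 - 4)(-4) / 2^2 = 12/4 = 3
  a_3 = (2 - 4)(3) / 3^2 = -6/9 = -2/3
  a_4 = (3 - 4)(-2/3) / 4^2 = (2/3)/16 = 1/24
Hence L_4(x) = x^4/24 - 2 x^3/3 + 3 x^2 - 4 x + 1.

L_4(x); series = x^4/24 - 2 x^3/3 + 3 x^2 - 4 x + 1


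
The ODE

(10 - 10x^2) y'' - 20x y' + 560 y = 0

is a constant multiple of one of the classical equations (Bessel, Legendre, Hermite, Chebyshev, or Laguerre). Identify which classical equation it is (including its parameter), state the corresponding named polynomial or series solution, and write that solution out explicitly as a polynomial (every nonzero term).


All three coefficients share the factor 10; dividing through by 10 gives  (1 - x^2) y'' - 2x y' + 56 y = 0.
This matches the Legendre equation (1 - x^2) y'' - 2x y' + n(n+1) y = 0 (note the -2x y' term) with n(n+1) = 56, so n = 7; the polynomial solution is P_7(x).
With y = sum_k a_k x^k, matching x^k gives (k+2)(k+1) a_{k+2} = [k(k+1) - n(n+1)] a_k = (k - 7)(k + 8) a_k. The right side vanishes at k = 7, so the series with the parity of 7 terminates at degree 7.
Standard normalization (P_n(1) = 1): leading coefficient (2n)!/(2^n (n!)^2) = 87178291200/(128*25401600) = 429/16, so a_7 = 429/16. Work downward with a_k = (k+1)(k+2) a_{k+2} / ((k - 7)(k + 8)):
  a_5 = (6)(7)(429/16) / ((5 - 7)(5 + 8)) = (9009/8)/(-26) = -693/16
  a_3 = (4)(5)(-693/16) / ((3 - 7)(3 + 8)) = (-3465/4)/(-44) = 315/16
  a_1 = (2)(3)(315/16) / ((1 - 7)(1 + 8)) = (945/8)/(-54) = -35/16
Hence P_7(x) = 429 x^7/16 - 693 x^5/16 + 315 x^3/16 - 35 x/16.

P_7(x); series = 429 x^7/16 - 693 x^5/16 + 315 x^3/16 - 35 x/16


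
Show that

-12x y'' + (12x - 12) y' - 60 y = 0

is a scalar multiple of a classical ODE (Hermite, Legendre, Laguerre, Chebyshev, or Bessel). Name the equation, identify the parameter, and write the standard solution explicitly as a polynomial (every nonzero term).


All three coefficients share the factor -12; dividing through by -12 gives  x y'' + (1 - x) y' + 5 y = 0.
This matches the Laguerre equation x y'' + (1 - x) y' + n y = 0 with n = 5; the polynomial solution is L_5(x).
With y = sum_k a_k x^k, matching x^k gives (k+1)k a_{k+1} + (k+1) a_{k+1} - k a_k + n a_k = 0, i.e. (k+1)^2 a_{k+1} = (k - n) a_k = (k - 5) a_k. The right side vanishes at k = 5, so the series terminates at degree 5.
Standard normalization L_n(0) = 1 gives a_0 = 1. Work upward with a_{k+1} = (k - 5) a_k / (k+1)^2:
  a_1 = (0 - 5)(1) / 1^2 = -5/1 = -5
  a_2 = (1 - 5)(-5) / 2^2 = 20/4 = 5
  a_3 = (2 - 5)(5) / 3^2 = -15/9 = -5/3
  a_4 = (3 - 5)(-5/3) / 4^2 = (10/3)/16 = 5/24
  a_5 = (4 - 5)(5/24) / 5^2 = (-5/24)/25 = -1/120
Hence L_5(x) = -x^5/120 + 5 x^4/24 - 5 x^3/3 + 5 x^2 - 5 x + 1.

L_5(x); series = -x^5/120 + 5 x^4/24 - 5 x^3/3 + 5 x^2 - 5 x + 1


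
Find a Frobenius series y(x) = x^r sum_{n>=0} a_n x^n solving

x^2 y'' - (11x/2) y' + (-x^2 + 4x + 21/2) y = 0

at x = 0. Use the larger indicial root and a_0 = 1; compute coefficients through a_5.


Write in Frobenius form y'' + (p(x)/x) y' + (q(x)/x^2) y = 0:
  p(x) = -11/2,  q(x) = -x^2 + 4x + 21/2.
Indicial equation: r(r-1) + (-11/2) r + (21/2) = 0 -> roots r_1 = 7/2, r_2 = 3.
Take r = r_1 = 7/2. Let y(x) = x^r sum_{n>=0} a_n x^n with a_0 = 1.
Substitute y = x^r sum a_n x^n and match x^{r+n}. The recurrence is
  D(n) a_n + 4 a_{n-1} - 1 a_{n-2} = 0,  where D(n) = (r+n)(r+n-1) + (-11/2)(r+n) + (21/2).
  a_n = [-4 a_{n-1} + 1 a_{n-2}] / D(n).
Since the indicial polynomial factors as (r - r_1)(r - r_2), D(n) = (r_1 + n - r_1)(r_1 + n - r_2) = n(n + 1/2).
Evaluating step by step (a_0 = 1):
  n = 1: D(1) = 1(1 + 1/2) = 3/2; numerator = -4(1) = -4; a_1 = (-4)/(3/2) = -8/3
  n = 2: D(2) = 2(2 + 1/2) = 5; numerator = -4(-8/3) + 1(1) = 35/3; a_2 = (35/3)/(5) = 7/3
  n = 3: D(3) = 3(3 + 1/2) = 21/2; numerator = -4(7/3) + 1(-8/3) = -12; a_3 = (-12)/(21/2) = -8/7
  n = 4: D(4) = 4(4 + 1/2) = 18; numerator = -4(-8/7) + 1(7/3) = 145/21; a_4 = (145/21)/(18) = 145/378
  n = 5: D(5) = 5(5 + 1/2) = 55/2; numerator = -4(145/378) + 1(-8/7) = -506/189; a_5 = (-506/189)/(55/2) = -92/945

r = 7/2; a_0 = 1; a_1 = -8/3; a_2 = 7/3; a_3 = -8/7; a_4 = 145/378; a_5 = -92/945


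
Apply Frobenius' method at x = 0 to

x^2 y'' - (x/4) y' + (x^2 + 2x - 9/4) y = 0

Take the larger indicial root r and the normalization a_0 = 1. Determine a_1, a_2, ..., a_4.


Write in Frobenius form y'' + (p(x)/x) y' + (q(x)/x^2) y = 0:
  p(x) = -1/4,  q(x) = x^2 + 2x - 9/4.
Indicial equation: r(r-1) + (-1/4) r + (-9/4) = 0 -> roots r_1 = 9/4, r_2 = -1.
Take r = r_1 = 9/4. Let y(x) = x^r sum_{n>=0} a_n x^n with a_0 = 1.
Substitute y = x^r sum a_n x^n and match x^{r+n}. The recurrence is
  D(n) a_n + 2 a_{n-1} + 1 a_{n-2} = 0,  where D(n) = (r+n)(r+n-1) + (-1/4)(r+n) + (-9/4).
  a_n = [-2 a_{n-1} - 1 a_{n-2}] / D(n).
Since the indicial polynomial factors as (r - r_1)(r - r_2), D(n) = (r_1 + n - r_1)(r_1 + n - r_2) = n(n + 13/4).
Evaluating step by step (a_0 = 1):
  n = 1: D(1) = 1(1 + 13/4) = 17/4; numerator = -2(1) = -2; a_1 = (-2)/(17/4) = -8/17
  n = 2: D(2) = 2(2 + 13/4) = 21/2; numerator = -2(-8/17) - 1(1) = -1/17; a_2 = (-1/17)/(21/2) = -2/357
  n = 3: D(3) = 3(3 + 13/4) = 75/4; numerator = -2(-2/357) - 1(-8/17) = 172/357; a_3 = (172/357)/(75/4) = 688/26775
  n = 4: D(4) = 4(4 + 13/4) = 29; numerator = -2(688/26775) - 1(-2/357) = -1226/26775; a_4 = (-1226/26775)/(29) = -1226/776475

r = 9/4; a_0 = 1; a_1 = -8/17; a_2 = -2/357; a_3 = 688/26775; a_4 = -1226/776475


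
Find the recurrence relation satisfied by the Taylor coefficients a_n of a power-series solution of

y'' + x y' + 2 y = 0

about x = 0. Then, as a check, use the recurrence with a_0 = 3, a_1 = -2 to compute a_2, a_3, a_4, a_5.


Substitute y = sum_n a_n x^n.
y''(x) has coefficient (n+2)(n+1) a_{n+2} at x^n;
x y'(x) has coefficient n a_n at x^n (shift);
2 y(x) has coefficient 2 a_n at x^n.
Matching x^n: (n+2)(n+1) a_{n+2} + (n + 2) a_n = 0.
Thus a_{n+2} = (-n - 2) / ((n+1)(n+2)) * a_n.

Check with a_0 = 3, a_1 = -2 (apply the recurrence for n = 0, 1, 2, 3): a_0 = 3, a_1 = -2, a_2 = -3, a_3 = 1, a_4 = 1, a_5 = -1/4.

a_(n+2) = (-n - 2) / ((n+1)(n+2)) * a_n; check: a_0 = 3, a_1 = -2, a_2 = -3, a_3 = 1, a_4 = 1, a_5 = -1/4


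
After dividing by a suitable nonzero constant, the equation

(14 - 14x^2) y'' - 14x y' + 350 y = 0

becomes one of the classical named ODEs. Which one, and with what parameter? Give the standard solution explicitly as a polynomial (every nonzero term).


All three coefficients share the factor 14; dividing through by 14 gives  (1 - x^2) y'' - x y' + 25 y = 0.
This matches the Chebyshev equation (1 - x^2) y'' - x y' + n^2 y = 0 (note the -x y' term, not -2x y') with n^2 = 25, so n = 5; the polynomial solution is T_5(x).
With y = sum_k a_k x^k, matching x^k gives (k+2)(k+1) a_{k+2} = (k^2 - n^2) a_k = (k - 5)(k + 5) a_k. The right side vanishes at k = 5, so the series with the parity of 5 terminates at degree 5.
Standard normalization: leading coefficient of T_n is 2^(n-1), so a_5 = 2^4 = 16. Work downward with a_k = (k+1)(k+2) a_{k+2} / ((k - 5)(k + 5)):
  a_3 = (4)(5)(16) / ((3 - 5)(3 + 5)) = 320/(-16) = -20
  a_1 = (2)(3)(-20) / ((1 - 5)(1 + 5)) = -120/(-24) = 5
Hence T_5(x) = 16 x^5 - 20 x^3 + 5 x.

T_5(x); series = 16 x^5 - 20 x^3 + 5 x


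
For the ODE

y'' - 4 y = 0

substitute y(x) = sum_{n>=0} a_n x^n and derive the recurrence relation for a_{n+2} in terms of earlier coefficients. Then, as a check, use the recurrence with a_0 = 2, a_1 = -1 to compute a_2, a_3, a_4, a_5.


Substitute y = sum_n a_n x^n into y'' + (const) y = 0.
y''(x) = sum_{n>=0} (n+2)(n+1) a_{n+2} x^n.
The ODE becomes sum_n [(n+2)(n+1) a_{n+2} - 4 a_n] x^n = 0.
Setting each coefficient to zero gives the recurrence:
  (n+2)(n+1) a_{n+2} - 4 a_n = 0,
  a_{n+2} = 4 / ((n+1)(n+2)) a_n.

Check with a_0 = 2, a_1 = -1 (apply the recurrence for n = 0, 1, 2, 3): a_0 = 2, a_1 = -1, a_2 = 4, a_3 = -2/3, a_4 = 4/3, a_5 = -2/15.

a_{n+2} = 4/((n+1)(n+2)) * a_n; check: a_0 = 2, a_1 = -1, a_2 = 4, a_3 = -2/3, a_4 = 4/3, a_5 = -2/15


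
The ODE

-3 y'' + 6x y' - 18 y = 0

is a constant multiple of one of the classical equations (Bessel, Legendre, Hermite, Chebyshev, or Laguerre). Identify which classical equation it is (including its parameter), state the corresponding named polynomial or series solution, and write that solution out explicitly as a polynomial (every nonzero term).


All three coefficients share the factor -3; dividing through by -3 gives  y'' - 2x y' + 6 y = 0.
This matches the Hermite equation y'' - 2x y' + 2n y = 0 with 2n = 6, so n = 3; the polynomial solution is H_3(x).
With y = sum_k a_k x^k, matching x^k gives (k+2)(k+1) a_{k+2} = 2(k - n) a_k = 2(k - 3) a_k. The right side vanishes at k = 3, so the series with the parity of 3 terminates at degree 3.
Standard normalization: leading coefficient of H_n is 2^n, so a_3 = 2^3 = 8. Work downward with a_k = (k+1)(k+2) a_{k+2} / (2(k - n)):
  a_1 = (2)(3)(8) / (2(1 - 3)) = 48/(-4) = -12
Hence H_3(x) = 8 x^3 - 12 x.

H_3(x); series = 8 x^3 - 12 x


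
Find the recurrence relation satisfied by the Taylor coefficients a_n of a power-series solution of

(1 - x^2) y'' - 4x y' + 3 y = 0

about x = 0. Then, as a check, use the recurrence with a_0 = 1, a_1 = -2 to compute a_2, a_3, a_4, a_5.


Substitute y = sum_n a_n x^n.
(1 - 1 x^2) y'' contributes (n+2)(n+1) a_{n+2} - n(n-1) a_n at x^n.
-4 x y'(x) contributes -4 n a_n at x^n.
3 y(x) contributes 3 a_n at x^n.
Matching x^n: (n+2)(n+1) a_{n+2} + (-n(n-1) - 4 n + 3) a_n = 0.
Thus a_{n+2} = (n(n-1) + 4 n - 3) / ((n+1)(n+2)) * a_n.

Check with a_0 = 1, a_1 = -2 (apply the recurrence for n = 0, 1, 2, 3): a_0 = 1, a_1 = -2, a_2 = -3/2, a_3 = -1/3, a_4 = -7/8, a_5 = -1/4.

a_(n+2) = (n(n-1) + 4 n - 3) / ((n+1)(n+2)) * a_n; check: a_0 = 1, a_1 = -2, a_2 = -3/2, a_3 = -1/3, a_4 = -7/8, a_5 = -1/4


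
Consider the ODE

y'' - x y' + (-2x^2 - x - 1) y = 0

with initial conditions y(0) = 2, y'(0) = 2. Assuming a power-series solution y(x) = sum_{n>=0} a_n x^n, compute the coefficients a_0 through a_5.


Ansatz: y(x) = sum_{n>=0} a_n x^n, so y'(x) = sum_{n>=1} n a_n x^(n-1) and y''(x) = sum_{n>=2} n(n-1) a_n x^(n-2).
Substitute into P(x) y'' + Q(x) y' + R(x) y = 0 with P(x) = 1, Q(x) = -x, R(x) = -2x^2 - x - 1, and match powers of x.
Initial conditions: a_0 = 2, a_1 = 2.
Setting the coefficient of each power of x to zero and solving order by order (substituting the coefficients already found):
  x^0: 2 a_2 - a_0 = 0  ->  2 a_2 = a_0 = 2  ->  a_2 = 1
  x^1: 6 a_3 - 2 a_1 - a_0 = 0  ->  6 a_3 = 2 a_1 + a_0 = 6  ->  a_3 = 1
  x^2: 12 a_4 - 3 a_2 - a_1 - 2 a_0 = 0  ->  12 a_4 = 3 a_2 + a_1 + 2 a_0 = 9  ->  a_4 = 3/4
  x^3: 20 a_5 - 4 a_3 - a_2 - 2 a_1 = 0  ->  20 a_5 = 4 a_3 + a_2 + 2 a_1 = 9  ->  a_5 = 9/20
Truncated series: y(x) = 2 + 2 x + x^2 + x^3 + (3/4) x^4 + (9/20) x^5 + O(x^6).

a_0 = 2; a_1 = 2; a_2 = 1; a_3 = 1; a_4 = 3/4; a_5 = 9/20


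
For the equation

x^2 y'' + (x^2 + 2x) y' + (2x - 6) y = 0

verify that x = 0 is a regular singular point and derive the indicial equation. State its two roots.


Divide by x^2 to reach normal form y'' + P_1(x) y' + P_2(x) y = 0 with P_1(x) = 1 + 2/x and P_2(x) = 2/x - 6/x^2.
x = 0 is a singular point because the y'-coefficient 1 + 2/x has a pole at x = 0 and the y-coefficient 2/x - 6/x^2 has a pole at x = 0.
It is a regular singular point because x P_1(x) = p(x) = x + 2 and x^2 P_2(x) = q(x) = 2x - 6 are polynomials, hence analytic at x = 0.
p(0) = 2,  q(0) = -6.
Indicial equation: r(r-1) + p(0) r + q(0) = 0, i.e. r^2 + (p(0) - 1) r + q(0) = 0, i.e. r^2 + 1 r - 6 = 0.
Discriminant: (1)^2 - 4(-6) = 25, so r = (-1 ± 5)/2.
Solving: r_1 = 2, r_2 = -3.

indicial: r^2 + 1 r - 6 = 0; roots r_1 = 2, r_2 = -3


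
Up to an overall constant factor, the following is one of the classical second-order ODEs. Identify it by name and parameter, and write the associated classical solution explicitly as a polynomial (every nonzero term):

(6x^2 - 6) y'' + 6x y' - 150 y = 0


All three coefficients share the factor -6; dividing through by -6 gives  (1 - x^2) y'' - x y' + 25 y = 0.
This matches the Chebyshev equation (1 - x^2) y'' - x y' + n^2 y = 0 (note the -x y' term, not -2x y') with n^2 = 25, so n = 5; the polynomial solution is T_5(x).
With y = sum_k a_k x^k, matching x^k gives (k+2)(k+1) a_{k+2} = (k^2 - n^2) a_k = (k - 5)(k + 5) a_k. The right side vanishes at k = 5, so the series with the parity of 5 terminates at degree 5.
Standard normalization: leading coefficient of T_n is 2^(n-1), so a_5 = 2^4 = 16. Work downward with a_k = (k+1)(k+2) a_{k+2} / ((k - 5)(k + 5)):
  a_3 = (4)(5)(16) / ((3 - 5)(3 + 5)) = 320/(-16) = -20
  a_1 = (2)(3)(-20) / ((1 - 5)(1 + 5)) = -120/(-24) = 5
Hence T_5(x) = 16 x^5 - 20 x^3 + 5 x.

T_5(x); series = 16 x^5 - 20 x^3 + 5 x


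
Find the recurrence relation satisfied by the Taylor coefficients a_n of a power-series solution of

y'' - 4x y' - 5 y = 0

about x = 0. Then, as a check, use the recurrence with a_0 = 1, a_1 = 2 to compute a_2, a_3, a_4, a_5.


Substitute y = sum_n a_n x^n.
y''(x) has coefficient (n+2)(n+1) a_{n+2} at x^n;
-4 x y'(x) has coefficient -4 n a_n at x^n (shift);
-5 y(x) has coefficient -5 a_n at x^n.
Matching x^n: (n+2)(n+1) a_{n+2} + (-4n - 5) a_n = 0.
Thus a_{n+2} = (4n + 5) / ((n+1)(n+2)) * a_n.

Check with a_0 = 1, a_1 = 2 (apply the recurrence for n = 0, 1, 2, 3): a_0 = 1, a_1 = 2, a_2 = 5/2, a_3 = 3, a_4 = 65/24, a_5 = 51/20.

a_(n+2) = (4n + 5) / ((n+1)(n+2)) * a_n; check: a_0 = 1, a_1 = 2, a_2 = 5/2, a_3 = 3, a_4 = 65/24, a_5 = 51/20


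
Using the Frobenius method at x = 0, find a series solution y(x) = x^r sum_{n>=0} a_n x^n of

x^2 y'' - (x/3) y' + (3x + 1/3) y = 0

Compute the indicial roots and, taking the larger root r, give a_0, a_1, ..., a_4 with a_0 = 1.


Write in Frobenius form y'' + (p(x)/x) y' + (q(x)/x^2) y = 0:
  p(x) = -1/3,  q(x) = 3x + 1/3.
Indicial equation: r(r-1) + (-1/3) r + (1/3) = 0 -> roots r_1 = 1, r_2 = 1/3.
Take r = r_1 = 1. Let y(x) = x^r sum_{n>=0} a_n x^n with a_0 = 1.
Substitute y = x^r sum a_n x^n and match x^{r+n}. The recurrence is
  D(n) a_n + 3 a_{n-1} = 0,  where D(n) = (r+n)(r+n-1) + (-1/3)(r+n) + (1/3).
  a_n = -3 / D(n) * a_{n-1}.
Since the indicial polynomial factors as (r - r_1)(r - r_2), D(n) = (r_1 + n - r_1)(r_1 + n - r_2) = n(n + 2/3).
Evaluating step by step (a_0 = 1):
  n = 1: D(1) = 1(1 + 2/3) = 5/3; numerator = -3(1) = -3; a_1 = (-3)/(5/3) = -9/5
  n = 2: D(2) = 2(2 + 2/3) = 16/3; numerator = -3(-9/5) = 27/5; a_2 = (27/5)/(16/3) = 81/80
  n = 3: D(3) = 3(3 + 2/3) = 11; numerator = -3(81/80) = -243/80; a_3 = (-243/80)/(11) = -243/880
  n = 4: D(4) = 4(4 + 2/3) = 56/3; numerator = -3(-243/880) = 729/880; a_4 = (729/880)/(56/3) = 2187/49280

r = 1; a_0 = 1; a_1 = -9/5; a_2 = 81/80; a_3 = -243/880; a_4 = 2187/49280


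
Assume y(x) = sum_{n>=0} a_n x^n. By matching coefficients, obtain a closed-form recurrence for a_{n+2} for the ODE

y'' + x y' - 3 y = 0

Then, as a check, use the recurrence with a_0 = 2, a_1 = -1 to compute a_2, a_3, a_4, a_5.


Substitute y = sum_n a_n x^n.
y''(x) has coefficient (n+2)(n+1) a_{n+2} at x^n;
x y'(x) has coefficient n a_n at x^n (shift);
-3 y(x) has coefficient -3 a_n at x^n.
Matching x^n: (n+2)(n+1) a_{n+2} + (n - 3) a_n = 0.
Thus a_{n+2} = (-n + 3) / ((n+1)(n+2)) * a_n.

Check with a_0 = 2, a_1 = -1 (apply the recurrence for n = 0, 1, 2, 3): a_0 = 2, a_1 = -1, a_2 = 3, a_3 = -1/3, a_4 = 1/4, a_5 = 0.

a_(n+2) = (-n + 3) / ((n+1)(n+2)) * a_n; check: a_0 = 2, a_1 = -1, a_2 = 3, a_3 = -1/3, a_4 = 1/4, a_5 = 0


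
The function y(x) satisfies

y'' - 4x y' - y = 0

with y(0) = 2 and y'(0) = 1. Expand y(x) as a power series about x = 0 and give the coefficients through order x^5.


Ansatz: y(x) = sum_{n>=0} a_n x^n, so y'(x) = sum_{n>=1} n a_n x^(n-1) and y''(x) = sum_{n>=2} n(n-1) a_n x^(n-2).
Substitute into P(x) y'' + Q(x) y' + R(x) y = 0 with P(x) = 1, Q(x) = -4x, R(x) = -1, and match powers of x.
Initial conditions: a_0 = 2, a_1 = 1.
Setting the coefficient of each power of x to zero and solving order by order (substituting the coefficients already found):
  x^0: 2 a_2 - a_0 = 0  ->  2 a_2 = a_0 = 2  ->  a_2 = 1
  x^1: 6 a_3 - 5 a_1 = 0  ->  6 a_3 = 5 a_1 = 5  ->  a_3 = 5/6
  x^2: 12 a_4 - 9 a_2 = 0  ->  12 a_4 = 9 a_2 = 9  ->  a_4 = 3/4
  x^3: 20 a_5 - 13 a_3 = 0  ->  20 a_5 = 13 a_3 = 65/6  ->  a_5 = 13/24
Truncated series: y(x) = 2 + x + x^2 + (5/6) x^3 + (3/4) x^4 + (13/24) x^5 + O(x^6).

a_0 = 2; a_1 = 1; a_2 = 1; a_3 = 5/6; a_4 = 3/4; a_5 = 13/24


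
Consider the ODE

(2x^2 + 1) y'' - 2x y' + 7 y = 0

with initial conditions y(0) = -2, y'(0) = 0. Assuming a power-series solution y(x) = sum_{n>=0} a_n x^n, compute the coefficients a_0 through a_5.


Ansatz: y(x) = sum_{n>=0} a_n x^n, so y'(x) = sum_{n>=1} n a_n x^(n-1) and y''(x) = sum_{n>=2} n(n-1) a_n x^(n-2).
Substitute into P(x) y'' + Q(x) y' + R(x) y = 0 with P(x) = 2x^2 + 1, Q(x) = -2x, R(x) = 7, and match powers of x.
Initial conditions: a_0 = -2, a_1 = 0.
Setting the coefficient of each power of x to zero and solving order by order (substituting the coefficients already found):
  x^0: 2 a_2 + 7 a_0 = 0  ->  2 a_2 = -7 a_0 = 14  ->  a_2 = 7
  x^1: 6 a_3 + 5 a_1 = 0  ->  6 a_3 = -5 a_1 = 0  ->  a_3 = 0
  x^2: 12 a_4 + 7 a_2 = 0  ->  12 a_4 = -7 a_2 = -49  ->  a_4 = -49/12
  x^3: 20 a_5 + 13 a_3 = 0  ->  20 a_5 = -13 a_3 = 0  ->  a_5 = 0
Truncated series: y(x) = -2 + 7 x^2 - (49/12) x^4 + O(x^6).

a_0 = -2; a_1 = 0; a_2 = 7; a_3 = 0; a_4 = -49/12; a_5 = 0


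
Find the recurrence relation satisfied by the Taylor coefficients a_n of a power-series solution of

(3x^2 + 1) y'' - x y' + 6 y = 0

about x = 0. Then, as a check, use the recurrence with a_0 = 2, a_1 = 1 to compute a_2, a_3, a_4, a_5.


Substitute y = sum_n a_n x^n.
(1 + 3 x^2) y'' contributes (n+2)(n+1) a_{n+2} + 3 n(n-1) a_n at x^n.
-x y'(x) contributes -n a_n at x^n.
6 y(x) contributes 6 a_n at x^n.
Matching x^n: (n+2)(n+1) a_{n+2} + (3 n(n-1) - n + 6) a_n = 0.
Thus a_{n+2} = (-3 n(n-1) + n - 6) / ((n+1)(n+2)) * a_n.

Check with a_0 = 2, a_1 = 1 (apply the recurrence for n = 0, 1, 2, 3): a_0 = 2, a_1 = 1, a_2 = -6, a_3 = -5/6, a_4 = 5, a_5 = 7/8.

a_(n+2) = (-3 n(n-1) + n - 6) / ((n+1)(n+2)) * a_n; check: a_0 = 2, a_1 = 1, a_2 = -6, a_3 = -5/6, a_4 = 5, a_5 = 7/8


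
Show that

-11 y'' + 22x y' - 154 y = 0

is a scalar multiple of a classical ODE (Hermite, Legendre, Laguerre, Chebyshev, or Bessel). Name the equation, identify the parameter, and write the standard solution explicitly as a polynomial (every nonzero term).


All three coefficients share the factor -11; dividing through by -11 gives  y'' - 2x y' + 14 y = 0.
This matches the Hermite equation y'' - 2x y' + 2n y = 0 with 2n = 14, so n = 7; the polynomial solution is H_7(x).
With y = sum_k a_k x^k, matching x^k gives (k+2)(k+1) a_{k+2} = 2(k - n) a_k = 2(k - 7) a_k. The right side vanishes at k = 7, so the series with the parity of 7 terminates at degree 7.
Standard normalization: leading coefficient of H_n is 2^n, so a_7 = 2^7 = 128. Work downward with a_k = (k+1)(k+2) a_{k+2} / (2(k - n)):
  a_5 = (6)(7)(128) / (2(5 - 7)) = 5376/(-4) = -1344
  a_3 = (4)(5)(-1344) / (2(3 - 7)) = -26880/(-8) = 3360
  a_1 = (2)(3)(3360) / (2(1 - 7)) = 20160/(-12) = -1680
Hence H_7(x) = 128 x^7 - 1344 x^5 + 3360 x^3 - 1680 x.

H_7(x); series = 128 x^7 - 1344 x^5 + 3360 x^3 - 1680 x


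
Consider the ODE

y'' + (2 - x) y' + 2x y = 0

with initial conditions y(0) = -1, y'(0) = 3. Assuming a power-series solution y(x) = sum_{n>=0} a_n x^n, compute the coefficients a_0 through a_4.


Ansatz: y(x) = sum_{n>=0} a_n x^n, so y'(x) = sum_{n>=1} n a_n x^(n-1) and y''(x) = sum_{n>=2} n(n-1) a_n x^(n-2).
Substitute into P(x) y'' + Q(x) y' + R(x) y = 0 with P(x) = 1, Q(x) = 2 - x, R(x) = 2x, and match powers of x.
Initial conditions: a_0 = -1, a_1 = 3.
Setting the coefficient of each power of x to zero and solving order by order (substituting the coefficients already found):
  x^0: 2 a_2 + 2 a_1 = 0  ->  2 a_2 = -2 a_1 = -6  ->  a_2 = -3
  x^1: 6 a_3 + 4 a_2 - a_1 + 2 a_0 = 0  ->  6 a_3 = -4 a_2 + a_1 - 2 a_0 = 17  ->  a_3 = 17/6
  x^2: 12 a_4 + 6 a_3 - 2 a_2 + 2 a_1 = 0  ->  12 a_4 = -6 a_3 + 2 a_2 - 2 a_1 = -29  ->  a_4 = -29/12
Truncated series: y(x) = -1 + 3 x - 3 x^2 + (17/6) x^3 - (29/12) x^4 + O(x^5).

a_0 = -1; a_1 = 3; a_2 = -3; a_3 = 17/6; a_4 = -29/12


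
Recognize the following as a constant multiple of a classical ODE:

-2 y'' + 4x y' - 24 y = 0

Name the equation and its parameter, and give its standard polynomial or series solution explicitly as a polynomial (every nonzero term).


All three coefficients share the factor -2; dividing through by -2 gives  y'' - 2x y' + 12 y = 0.
This matches the Hermite equation y'' - 2x y' + 2n y = 0 with 2n = 12, so n = 6; the polynomial solution is H_6(x).
With y = sum_k a_k x^k, matching x^k gives (k+2)(k+1) a_{k+2} = 2(k - n) a_k = 2(k - 6) a_k. The right side vanishes at k = 6, so the series with the parity of 6 terminates at degree 6.
Standard normalization: leading coefficient of H_n is 2^n, so a_6 = 2^6 = 64. Work downward with a_k = (k+1)(k+2) a_{k+2} / (2(k - n)):
  a_4 = (5)(6)(64) / (2(4 - 6)) = 1920/(-4) = -480
  a_2 = (3)(4)(-480) / (2(2 - 6)) = -5760/(-8) = 720
  a_0 = (1)(2)(720) / (2(0 - 6)) = 1440/(-12) = -120
Hence H_6(x) = 64 x^6 - 480 x^4 + 720 x^2 - 120.

H_6(x); series = 64 x^6 - 480 x^4 + 720 x^2 - 120


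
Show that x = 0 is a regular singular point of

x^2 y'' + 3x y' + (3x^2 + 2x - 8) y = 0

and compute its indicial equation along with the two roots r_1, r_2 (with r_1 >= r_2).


Divide by x^2 to reach normal form y'' + P_1(x) y' + P_2(x) y = 0 with P_1(x) = 3/x and P_2(x) = 3 + 2/x - 8/x^2.
x = 0 is a singular point because the y'-coefficient 3/x has a pole at x = 0 and the y-coefficient 3 + 2/x - 8/x^2 has a pole at x = 0.
It is a regular singular point because x P_1(x) = p(x) = 3 and x^2 P_2(x) = q(x) = 3x^2 + 2x - 8 are polynomials, hence analytic at x = 0.
p(0) = 3,  q(0) = -8.
Indicial equation: r(r-1) + p(0) r + q(0) = 0, i.e. r^2 + (p(0) - 1) r + q(0) = 0, i.e. r^2 + 2 r - 8 = 0.
Discriminant: (2)^2 - 4(-8) = 36, so r = (-2 ± 6)/2.
Solving: r_1 = 2, r_2 = -4.

indicial: r^2 + 2 r - 8 = 0; roots r_1 = 2, r_2 = -4


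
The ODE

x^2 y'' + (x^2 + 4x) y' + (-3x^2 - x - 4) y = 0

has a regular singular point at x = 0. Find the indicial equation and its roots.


Divide by x^2 to reach normal form y'' + P_1(x) y' + P_2(x) y = 0 with P_1(x) = 1 + 4/x and P_2(x) = -3 - 1/x - 4/x^2.
x = 0 is a singular point because the y'-coefficient 1 + 4/x has a pole at x = 0 and the y-coefficient -3 - 1/x - 4/x^2 has a pole at x = 0.
It is a regular singular point because x P_1(x) = p(x) = x + 4 and x^2 P_2(x) = q(x) = -3x^2 - x - 4 are polynomials, hence analytic at x = 0.
p(0) = 4,  q(0) = -4.
Indicial equation: r(r-1) + p(0) r + q(0) = 0, i.e. r^2 + (p(0) - 1) r + q(0) = 0, i.e. r^2 + 3 r - 4 = 0.
Discriminant: (3)^2 - 4(-4) = 25, so r = (-3 ± 5)/2.
Solving: r_1 = 1, r_2 = -4.

indicial: r^2 + 3 r - 4 = 0; roots r_1 = 1, r_2 = -4


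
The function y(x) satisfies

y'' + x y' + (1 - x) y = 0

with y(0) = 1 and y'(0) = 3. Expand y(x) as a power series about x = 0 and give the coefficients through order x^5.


Ansatz: y(x) = sum_{n>=0} a_n x^n, so y'(x) = sum_{n>=1} n a_n x^(n-1) and y''(x) = sum_{n>=2} n(n-1) a_n x^(n-2).
Substitute into P(x) y'' + Q(x) y' + R(x) y = 0 with P(x) = 1, Q(x) = x, R(x) = 1 - x, and match powers of x.
Initial conditions: a_0 = 1, a_1 = 3.
Setting the coefficient of each power of x to zero and solving order by order (substituting the coefficients already found):
  x^0: 2 a_2 + a_0 = 0  ->  2 a_2 = -a_0 = -1  ->  a_2 = -1/2
  x^1: 6 a_3 + 2 a_1 - a_0 = 0  ->  6 a_3 = -2 a_1 + a_0 = -5  ->  a_3 = -5/6
  x^2: 12 a_4 + 3 a_2 - a_1 = 0  ->  12 a_4 = -3 a_2 + a_1 = 9/2  ->  a_4 = 3/8
  x^3: 20 a_5 + 4 a_3 - a_2 = 0  ->  20 a_5 = -4 a_3 + a_2 = 17/6  ->  a_5 = 17/120
Truncated series: y(x) = 1 + 3 x - (1/2) x^2 - (5/6) x^3 + (3/8) x^4 + (17/120) x^5 + O(x^6).

a_0 = 1; a_1 = 3; a_2 = -1/2; a_3 = -5/6; a_4 = 3/8; a_5 = 17/120


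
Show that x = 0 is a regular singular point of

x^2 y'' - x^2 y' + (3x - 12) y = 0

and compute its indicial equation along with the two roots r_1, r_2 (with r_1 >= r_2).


Divide by x^2 to reach normal form y'' + P_1(x) y' + P_2(x) y = 0 with P_1(x) = -1 and P_2(x) = 3/x - 12/x^2.
x = 0 is a singular point because the y-coefficient 3/x - 12/x^2 has a pole at x = 0.
It is a regular singular point because x P_1(x) = p(x) = -x and x^2 P_2(x) = q(x) = 3x - 12 are polynomials, hence analytic at x = 0.
p(0) = 0,  q(0) = -12.
Indicial equation: r(r-1) + p(0) r + q(0) = 0, i.e. r^2 + (p(0) - 1) r + q(0) = 0, i.e. r^2 - 1 r - 12 = 0.
Discriminant: (-1)^2 - 4(-12) = 49, so r = (1 ± 7)/2.
Solving: r_1 = 4, r_2 = -3.

indicial: r^2 - 1 r - 12 = 0; roots r_1 = 4, r_2 = -3


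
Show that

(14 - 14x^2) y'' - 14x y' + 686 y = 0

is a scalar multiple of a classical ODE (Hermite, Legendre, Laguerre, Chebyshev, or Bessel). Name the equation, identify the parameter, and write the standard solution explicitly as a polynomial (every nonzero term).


All three coefficients share the factor 14; dividing through by 14 gives  (1 - x^2) y'' - x y' + 49 y = 0.
This matches the Chebyshev equation (1 - x^2) y'' - x y' + n^2 y = 0 (note the -x y' term, not -2x y') with n^2 = 49, so n = 7; the polynomial solution is T_7(x).
With y = sum_k a_k x^k, matching x^k gives (k+2)(k+1) a_{k+2} = (k^2 - n^2) a_k = (k - 7)(k + 7) a_k. The right side vanishes at k = 7, so the series with the parity of 7 terminates at degree 7.
Standard normalization: leading coefficient of T_n is 2^(n-1), so a_7 = 2^6 = 64. Work downward with a_k = (k+1)(k+2) a_{k+2} / ((k - 7)(k + 7)):
  a_5 = (6)(7)(64) / ((5 - 7)(5 + 7)) = 2688/(-24) = -112
  a_3 = (4)(5)(-112) / ((3 - 7)(3 + 7)) = -2240/(-40) = 56
  a_1 = (2)(3)(56) / ((1 - 7)(1 + 7)) = 336/(-48) = -7
Hence T_7(x) = 64 x^7 - 112 x^5 + 56 x^3 - 7 x.

T_7(x); series = 64 x^7 - 112 x^5 + 56 x^3 - 7 x


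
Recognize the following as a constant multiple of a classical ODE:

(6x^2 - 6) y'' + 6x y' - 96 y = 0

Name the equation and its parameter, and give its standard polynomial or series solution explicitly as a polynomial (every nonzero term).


All three coefficients share the factor -6; dividing through by -6 gives  (1 - x^2) y'' - x y' + 16 y = 0.
This matches the Chebyshev equation (1 - x^2) y'' - x y' + n^2 y = 0 (note the -x y' term, not -2x y') with n^2 = 16, so n = 4; the polynomial solution is T_4(x).
With y = sum_k a_k x^k, matching x^k gives (k+2)(k+1) a_{k+2} = (k^2 - n^2) a_k = (k - 4)(k + 4) a_k. The right side vanishes at k = 4, so the series with the parity of 4 terminates at degree 4.
Standard normalization: leading coefficient of T_n is 2^(n-1), so a_4 = 2^3 = 8. Work downward with a_k = (k+1)(k+2) a_{k+2} / ((k - 4)(k + 4)):
  a_2 = (3)(4)(8) / ((2 - 4)(2 + 4)) = 96/(-12) = -8
  a_0 = (1)(2)(-8) / ((0 - 4)(0 + 4)) = -16/(-16) = 1
Hence T_4(x) = 8 x^4 - 8 x^2 + 1.

T_4(x); series = 8 x^4 - 8 x^2 + 1


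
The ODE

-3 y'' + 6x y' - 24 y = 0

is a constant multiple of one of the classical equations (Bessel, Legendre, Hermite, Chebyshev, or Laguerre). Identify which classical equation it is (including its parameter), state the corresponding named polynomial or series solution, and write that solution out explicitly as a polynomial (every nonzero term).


All three coefficients share the factor -3; dividing through by -3 gives  y'' - 2x y' + 8 y = 0.
This matches the Hermite equation y'' - 2x y' + 2n y = 0 with 2n = 8, so n = 4; the polynomial solution is H_4(x).
With y = sum_k a_k x^k, matching x^k gives (k+2)(k+1) a_{k+2} = 2(k - n) a_k = 2(k - 4) a_k. The right side vanishes at k = 4, so the series with the parity of 4 terminates at degree 4.
Standard normalization: leading coefficient of H_n is 2^n, so a_4 = 2^4 = 16. Work downward with a_k = (k+1)(k+2) a_{k+2} / (2(k - n)):
  a_2 = (3)(4)(16) / (2(2 - 4)) = 192/(-4) = -48
  a_0 = (1)(2)(-48) / (2(0 - 4)) = -96/(-8) = 12
Hence H_4(x) = 16 x^4 - 48 x^2 + 12.

H_4(x); series = 16 x^4 - 48 x^2 + 12


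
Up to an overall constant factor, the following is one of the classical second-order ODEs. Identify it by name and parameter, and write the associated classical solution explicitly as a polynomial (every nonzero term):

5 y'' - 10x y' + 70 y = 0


All three coefficients share the factor 5; dividing through by 5 gives  y'' - 2x y' + 14 y = 0.
This matches the Hermite equation y'' - 2x y' + 2n y = 0 with 2n = 14, so n = 7; the polynomial solution is H_7(x).
With y = sum_k a_k x^k, matching x^k gives (k+2)(k+1) a_{k+2} = 2(k - n) a_k = 2(k - 7) a_k. The right side vanishes at k = 7, so the series with the parity of 7 terminates at degree 7.
Standard normalization: leading coefficient of H_n is 2^n, so a_7 = 2^7 = 128. Work downward with a_k = (k+1)(k+2) a_{k+2} / (2(k - n)):
  a_5 = (6)(7)(128) / (2(5 - 7)) = 5376/(-4) = -1344
  a_3 = (4)(5)(-1344) / (2(3 - 7)) = -26880/(-8) = 3360
  a_1 = (2)(3)(3360) / (2(1 - 7)) = 20160/(-12) = -1680
Hence H_7(x) = 128 x^7 - 1344 x^5 + 3360 x^3 - 1680 x.

H_7(x); series = 128 x^7 - 1344 x^5 + 3360 x^3 - 1680 x


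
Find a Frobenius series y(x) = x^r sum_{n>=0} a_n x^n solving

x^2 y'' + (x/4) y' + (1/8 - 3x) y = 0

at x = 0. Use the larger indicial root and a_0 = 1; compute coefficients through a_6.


Write in Frobenius form y'' + (p(x)/x) y' + (q(x)/x^2) y = 0:
  p(x) = 1/4,  q(x) = 1/8 - 3x.
Indicial equation: r(r-1) + (1/4) r + (1/8) = 0 -> roots r_1 = 1/2, r_2 = 1/4.
Take r = r_1 = 1/2. Let y(x) = x^r sum_{n>=0} a_n x^n with a_0 = 1.
Substitute y = x^r sum a_n x^n and match x^{r+n}. The recurrence is
  D(n) a_n - 3 a_{n-1} = 0,  where D(n) = (r+n)(r+n-1) + (1/4)(r+n) + (1/8).
  a_n = 3 / D(n) * a_{n-1}.
Since the indicial polynomial factors as (r - r_1)(r - r_2), D(n) = (r_1 + n - r_1)(r_1 + n - r_2) = n(n + 1/4).
Evaluating step by step (a_0 = 1):
  n = 1: D(1) = 1(1 + 1/4) = 5/4; numerator = 3(1) = 3; a_1 = (3)/(5/4) = 12/5
  n = 2: D(2) = 2(2 + 1/4) = 9/2; numerator = 3(12/5) = 36/5; a_2 = (36/5)/(9/2) = 8/5
  n = 3: D(3) = 3(3 + 1/4) = 39/4; numerator = 3(8/5) = 24/5; a_3 = (24/5)/(39/4) = 32/65
  n = 4: D(4) = 4(4 + 1/4) = 17; numerator = 3(32/65) = 96/65; a_4 = (96/65)/(17) = 96/1105
  n = 5: D(5) = 5(5 + 1/4) = 105/4; numerator = 3(96/1105) = 288/1105; a_5 = (288/1105)/(105/4) = 384/38675
  n = 6: D(6) = 6(6 + 1/4) = 75/2; numerator = 3(384/38675) = 1152/38675; a_6 = (1152/38675)/(75/2) = 768/966875

r = 1/2; a_0 = 1; a_1 = 12/5; a_2 = 8/5; a_3 = 32/65; a_4 = 96/1105; a_5 = 384/38675; a_6 = 768/966875


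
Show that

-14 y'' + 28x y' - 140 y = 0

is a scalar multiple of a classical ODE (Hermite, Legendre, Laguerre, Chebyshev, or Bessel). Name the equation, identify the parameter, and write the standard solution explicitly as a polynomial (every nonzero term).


All three coefficients share the factor -14; dividing through by -14 gives  y'' - 2x y' + 10 y = 0.
This matches the Hermite equation y'' - 2x y' + 2n y = 0 with 2n = 10, so n = 5; the polynomial solution is H_5(x).
With y = sum_k a_k x^k, matching x^k gives (k+2)(k+1) a_{k+2} = 2(k - n) a_k = 2(k - 5) a_k. The right side vanishes at k = 5, so the series with the parity of 5 terminates at degree 5.
Standard normalization: leading coefficient of H_n is 2^n, so a_5 = 2^5 = 32. Work downward with a_k = (k+1)(k+2) a_{k+2} / (2(k - n)):
  a_3 = (4)(5)(32) / (2(3 - 5)) = 640/(-4) = -160
  a_1 = (2)(3)(-160) / (2(1 - 5)) = -960/(-8) = 120
Hence H_5(x) = 32 x^5 - 160 x^3 + 120 x.

H_5(x); series = 32 x^5 - 160 x^3 + 120 x
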